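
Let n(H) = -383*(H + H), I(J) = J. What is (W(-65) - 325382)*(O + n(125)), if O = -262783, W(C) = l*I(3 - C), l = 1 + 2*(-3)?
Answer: 116782085826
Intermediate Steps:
l = -5 (l = 1 - 6 = -5)
n(H) = -766*H
W(C) = -15 + 5*C (W(C) = -5*(3 - C) = -15 + 5*C)
(W(-65) - 325382)*(O + n(125)) = ((-15 + 5*(-65)) - 325382)*(-262783 - 766*125) = ((-15 - 325) - 325382)*(-262783 - 95750) = (-340 - 325382)*(-358533) = -325722*(-358533) = 116782085826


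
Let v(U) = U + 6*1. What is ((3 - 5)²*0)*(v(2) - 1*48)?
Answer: 0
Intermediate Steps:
v(U) = 6 + U (v(U) = U + 6 = 6 + U)
((3 - 5)²*0)*(v(2) - 1*48) = ((3 - 5)²*0)*((6 + 2) - 1*48) = ((-2)²*0)*(8 - 48) = (4*0)*(-40) = 0*(-40) = 0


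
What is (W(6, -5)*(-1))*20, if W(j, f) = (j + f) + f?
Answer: 80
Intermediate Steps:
W(j, f) = j + 2*f (W(j, f) = (f + j) + f = j + 2*f)
(W(6, -5)*(-1))*20 = ((6 + 2*(-5))*(-1))*20 = ((6 - 10)*(-1))*20 = -4*(-1)*20 = 4*20 = 80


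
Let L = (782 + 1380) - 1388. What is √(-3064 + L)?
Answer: I*√2290 ≈ 47.854*I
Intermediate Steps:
L = 774 (L = 2162 - 1388 = 774)
√(-3064 + L) = √(-3064 + 774) = √(-2290) = I*√2290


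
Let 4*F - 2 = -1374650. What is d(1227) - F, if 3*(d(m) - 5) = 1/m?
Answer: 1265038228/3681 ≈ 3.4367e+5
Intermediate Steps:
d(m) = 5 + 1/(3*m)
F = -343662 (F = ½ + (¼)*(-1374650) = ½ - 687325/2 = -343662)
d(1227) - F = (5 + (⅓)/1227) - 1*(-343662) = (5 + (⅓)*(1/1227)) + 343662 = (5 + 1/3681) + 343662 = 18406/3681 + 343662 = 1265038228/3681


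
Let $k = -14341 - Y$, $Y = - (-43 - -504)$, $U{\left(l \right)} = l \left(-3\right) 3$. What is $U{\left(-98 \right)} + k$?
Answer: $-12998$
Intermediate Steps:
$U{\left(l \right)} = - 9 l$ ($U{\left(l \right)} = - 3 l 3 = - 9 l$)
$Y = -461$ ($Y = - (-43 + 504) = \left(-1\right) 461 = -461$)
$k = -13880$ ($k = -14341 - -461 = -14341 + 461 = -13880$)
$U{\left(-98 \right)} + k = \left(-9\right) \left(-98\right) - 13880 = 882 - 13880 = -12998$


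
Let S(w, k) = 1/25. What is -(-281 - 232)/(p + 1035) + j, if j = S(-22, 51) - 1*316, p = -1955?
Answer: -1455981/4600 ≈ -316.52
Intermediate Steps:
S(w, k) = 1/25
j = -7899/25 (j = 1/25 - 1*316 = 1/25 - 316 = -7899/25 ≈ -315.96)
-(-281 - 232)/(p + 1035) + j = -(-281 - 232)/(-1955 + 1035) - 7899/25 = -(-513)/(-920) - 7899/25 = -(-513)*(-1)/920 - 7899/25 = -1*513/920 - 7899/25 = -513/920 - 7899/25 = -1455981/4600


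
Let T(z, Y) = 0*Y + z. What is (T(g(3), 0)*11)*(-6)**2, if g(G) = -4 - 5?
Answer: -3564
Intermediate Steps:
g(G) = -9
T(z, Y) = z (T(z, Y) = 0 + z = z)
(T(g(3), 0)*11)*(-6)**2 = -9*11*(-6)**2 = -99*36 = -3564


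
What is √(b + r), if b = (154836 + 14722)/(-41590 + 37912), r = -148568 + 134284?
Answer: I*√48463268145/1839 ≈ 119.71*I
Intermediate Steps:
r = -14284
b = -84779/1839 (b = 169558/(-3678) = 169558*(-1/3678) = -84779/1839 ≈ -46.101)
√(b + r) = √(-84779/1839 - 14284) = √(-26353055/1839) = I*√48463268145/1839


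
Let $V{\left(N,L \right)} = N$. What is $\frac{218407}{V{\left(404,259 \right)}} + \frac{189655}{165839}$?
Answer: $\frac{36297019093}{66998956} \approx 541.75$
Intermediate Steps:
$\frac{218407}{V{\left(404,259 \right)}} + \frac{189655}{165839} = \frac{218407}{404} + \frac{189655}{165839} = \frac{36297019093}{66998956}$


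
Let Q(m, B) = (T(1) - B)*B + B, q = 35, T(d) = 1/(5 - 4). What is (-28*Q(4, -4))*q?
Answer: 23520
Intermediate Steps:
T(d) = 1 (T(d) = 1/1 = 1)
Q(m, B) = B + B*(1 - B) (Q(m, B) = (1 - B)*B + B = B*(1 - B) + B = B + B*(1 - B))
(-28*Q(4, -4))*q = -(-112)*(2 - 1*(-4))*35 = -(-112)*(2 + 4)*35 = -(-112)*6*35 = -28*(-24)*35 = 672*35 = 23520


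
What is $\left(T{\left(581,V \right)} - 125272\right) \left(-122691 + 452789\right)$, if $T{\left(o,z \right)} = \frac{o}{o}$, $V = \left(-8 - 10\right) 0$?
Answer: $-41351706558$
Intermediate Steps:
$V = 0$ ($V = \left(-18\right) 0 = 0$)
$T{\left(o,z \right)} = 1$
$\left(T{\left(581,V \right)} - 125272\right) \left(-122691 + 452789\right) = \left(1 - 125272\right) \left(-122691 + 452789\right) = \left(-125271\right) 330098 = -41351706558$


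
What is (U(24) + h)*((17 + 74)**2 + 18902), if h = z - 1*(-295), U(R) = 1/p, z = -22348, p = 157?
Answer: -94116244560/157 ≈ -5.9947e+8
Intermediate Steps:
U(R) = 1/157
h = -22053 (h = -22348 - 1*(-295) = -22348 + 295 = -22053)
(U(24) + h)*((17 + 74)**2 + 18902) = (1/157 - 22053)*((17 + 74)**2 + 18902) = -3462320*(91**2 + 18902)/157 = -3462320*(8281 + 18902)/157 = -3462320/157*27183 = -94116244560/157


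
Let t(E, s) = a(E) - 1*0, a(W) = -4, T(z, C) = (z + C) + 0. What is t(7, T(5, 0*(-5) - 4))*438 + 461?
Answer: -1291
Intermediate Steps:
T(z, C) = C + z (T(z, C) = (C + z) + 0 = C + z)
t(E, s) = -4 (t(E, s) = -4 - 1*0 = -4 + 0 = -4)
t(7, T(5, 0*(-5) - 4))*438 + 461 = -4*438 + 461 = -1752 + 461 = -1291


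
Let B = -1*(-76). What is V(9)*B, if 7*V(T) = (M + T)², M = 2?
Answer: 9196/7 ≈ 1313.7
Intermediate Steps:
V(T) = (2 + T)²/7
B = 76
V(9)*B = ((2 + 9)²/7)*76 = ((⅐)*11²)*76 = ((⅐)*121)*76 = (121/7)*76 = 9196/7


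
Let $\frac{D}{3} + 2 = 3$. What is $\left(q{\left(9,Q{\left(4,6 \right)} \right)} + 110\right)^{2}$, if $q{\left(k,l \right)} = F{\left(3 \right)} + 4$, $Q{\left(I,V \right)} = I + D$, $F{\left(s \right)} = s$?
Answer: $13689$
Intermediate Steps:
$D = 3$ ($D = -6 + 3 \cdot 3 = -6 + 9 = 3$)
$Q{\left(I,V \right)} = 3 + I$ ($Q{\left(I,V \right)} = I + 3 = 3 + I$)
$q{\left(k,l \right)} = 7$ ($q{\left(k,l \right)} = 3 + 4 = 7$)
$\left(q{\left(9,Q{\left(4,6 \right)} \right)} + 110\right)^{2} = \left(7 + 110\right)^{2} = 117^{2} = 13689$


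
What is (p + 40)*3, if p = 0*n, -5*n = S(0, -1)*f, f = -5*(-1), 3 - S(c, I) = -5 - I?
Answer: 120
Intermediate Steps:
S(c, I) = 8 + I (S(c, I) = 3 - (-5 - I) = 3 + (5 + I) = 8 + I)
f = 5
n = -7 (n = -(8 - 1)*5/5 = -7*5/5 = -1/5*35 = -7)
p = 0 (p = 0*(-7) = 0)
(p + 40)*3 = (0 + 40)*3 = 40*3 = 120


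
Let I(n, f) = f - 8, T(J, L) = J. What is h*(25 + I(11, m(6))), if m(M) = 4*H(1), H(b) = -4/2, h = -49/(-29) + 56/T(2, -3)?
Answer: 7749/29 ≈ 267.21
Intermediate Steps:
h = 861/29 (h = -49/(-29) + 56/2 = -49*(-1/29) + 56*(½) = 49/29 + 28 = 861/29 ≈ 29.690)
H(b) = -2 (H(b) = -4*½ = -2)
m(M) = -8 (m(M) = 4*(-2) = -8)
I(n, f) = -8 + f
h*(25 + I(11, m(6))) = 861*(25 + (-8 - 8))/29 = 861*(25 - 16)/29 = (861/29)*9 = 7749/29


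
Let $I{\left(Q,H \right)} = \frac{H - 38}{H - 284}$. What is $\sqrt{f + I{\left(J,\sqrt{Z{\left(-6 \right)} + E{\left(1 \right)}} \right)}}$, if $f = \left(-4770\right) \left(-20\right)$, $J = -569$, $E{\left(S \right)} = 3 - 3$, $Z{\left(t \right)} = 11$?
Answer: $\frac{\sqrt{27093638 - 95401 \sqrt{11}}}{\sqrt{284 - \sqrt{11}}} \approx 308.87$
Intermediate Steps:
$E{\left(S \right)} = 0$
$f = 95400$
$I{\left(Q,H \right)} = \frac{-38 + H}{-284 + H}$
$\sqrt{f + I{\left(J,\sqrt{Z{\left(-6 \right)} + E{\left(1 \right)}} \right)}} = \sqrt{95400 + \frac{-38 + \sqrt{11 + 0}}{-284 + \sqrt{11 + 0}}} = \sqrt{95400 + \frac{-38 + \sqrt{11}}{-284 + \sqrt{11}}}$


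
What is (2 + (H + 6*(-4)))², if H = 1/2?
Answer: 1849/4 ≈ 462.25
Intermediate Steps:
H = ½ ≈ 0.50000
(2 + (H + 6*(-4)))² = (2 + (½ + 6*(-4)))² = (2 + (½ - 24))² = (2 - 47/2)² = (-43/2)² = 1849/4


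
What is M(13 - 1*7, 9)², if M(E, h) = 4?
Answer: 16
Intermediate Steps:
M(13 - 1*7, 9)² = 4² = 16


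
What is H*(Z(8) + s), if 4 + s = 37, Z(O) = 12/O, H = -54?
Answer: -1863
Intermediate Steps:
s = 33 (s = -4 + 37 = 33)
H*(Z(8) + s) = -54*(12/8 + 33) = -54*(12*(⅛) + 33) = -54*(3/2 + 33) = -54*69/2 = -1863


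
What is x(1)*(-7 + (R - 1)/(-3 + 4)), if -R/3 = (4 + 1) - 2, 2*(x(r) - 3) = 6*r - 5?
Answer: -119/2 ≈ -59.500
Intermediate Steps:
x(r) = 1/2 + 3*r (x(r) = 3 + (6*r - 5)/2 = 3 + (-5 + 6*r)/2 = 3 + (-5/2 + 3*r) = 1/2 + 3*r)
R = -9 (R = -3*((4 + 1) - 2) = -3*(5 - 2) = -3*3 = -9)
x(1)*(-7 + (R - 1)/(-3 + 4)) = (1/2 + 3*1)*(-7 + (-9 - 1)/(-3 + 4)) = (1/2 + 3)*(-7 - 10/1) = 7*(-7 - 10*1)/2 = 7*(-7 - 10)/2 = (7/2)*(-17) = -119/2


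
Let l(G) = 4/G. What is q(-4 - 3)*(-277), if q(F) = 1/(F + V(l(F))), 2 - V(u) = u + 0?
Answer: 1939/31 ≈ 62.548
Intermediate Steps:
V(u) = 2 - u (V(u) = 2 - (u + 0) = 2 - u)
q(F) = 1/(2 + F - 4/F) (q(F) = 1/(F + (2 - 4/F)) = 1/(2 + F - 4/F))
q(-4 - 3)*(-277) = ((-4 - 3)/(-4 + (-4 - 3)*(2 + (-4 - 3))))*(-277) = -7/(-4 - 7*(2 - 7))*(-277) = -7/(-4 - 7*(-5))*(-277) = -7/(-4 + 35)*(-277) = -7/31*(-277) = 1939/31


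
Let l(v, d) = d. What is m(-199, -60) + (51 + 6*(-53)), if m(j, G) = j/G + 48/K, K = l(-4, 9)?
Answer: -5167/20 ≈ -258.35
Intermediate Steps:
K = 9
m(j, G) = 16/3 + j/G (m(j, G) = j/G + 48/9 = j/G + 48*(⅑) = j/G + 16/3 = 16/3 + j/G)
m(-199, -60) + (51 + 6*(-53)) = (16/3 - 199/(-60)) + (51 + 6*(-53)) = (16/3 - 199*(-1/60)) + (51 - 318) = (16/3 + 199/60) - 267 = 173/20 - 267 = -5167/20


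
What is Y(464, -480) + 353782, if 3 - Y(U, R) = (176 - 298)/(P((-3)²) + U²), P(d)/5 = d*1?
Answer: 76184415807/215341 ≈ 3.5379e+5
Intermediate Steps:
P(d) = 5*d (P(d) = 5*(d*1) = 5*d)
Y(U, R) = 3 + 122/(45 + U²) (Y(U, R) = 3 - (176 - 298)/(5*(-3)² + U²) = 3 - (-122)/(5*9 + U²) = 3 - (-122)/(45 + U²) = 3 + 122/(45 + U²))
Y(464, -480) + 353782 = (257 + 3*464²)/(45 + 464²) + 353782 = (257 + 3*215296)/(45 + 215296) + 353782 = (257 + 645888)/215341 + 353782 = (1/215341)*646145 + 353782 = 646145/215341 + 353782 = 76184415807/215341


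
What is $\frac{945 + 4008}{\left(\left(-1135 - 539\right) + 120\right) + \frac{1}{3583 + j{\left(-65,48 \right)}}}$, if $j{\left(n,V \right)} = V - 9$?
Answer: $- \frac{17939766}{5628587} \approx -3.1873$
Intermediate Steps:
$j{\left(n,V \right)} = -9 + V$ ($j{\left(n,V \right)} = V - 9 = -9 + V$)
$\frac{945 + 4008}{\left(\left(-1135 - 539\right) + 120\right) + \frac{1}{3583 + j{\left(-65,48 \right)}}} = \frac{945 + 4008}{\left(\left(-1135 - 539\right) + 120\right) + \frac{1}{3583 + \left(-9 + 48\right)}} = \frac{4953}{\left(-1674 + 120\right) + \frac{1}{3583 + 39}} = \frac{4953}{-1554 + \frac{1}{3622}} = \frac{4953}{- \frac{5628587}{3622}} = 4953 \left(- \frac{3622}{5628587}\right) = - \frac{17939766}{5628587}$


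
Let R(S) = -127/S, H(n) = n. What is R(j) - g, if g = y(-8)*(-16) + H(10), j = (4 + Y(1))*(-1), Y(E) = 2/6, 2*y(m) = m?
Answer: -581/13 ≈ -44.692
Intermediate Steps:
y(m) = m/2
Y(E) = ⅓ (Y(E) = 2*(⅙) = ⅓)
j = -13/3 (j = (4 + ⅓)*(-1) = (13/3)*(-1) = -13/3 ≈ -4.3333)
g = 74 (g = ((½)*(-8))*(-16) + 10 = -4*(-16) + 10 = 64 + 10 = 74)
R(j) - g = -127/(-13/3) - 1*74 = -127*(-3/13) - 74 = 381/13 - 74 = -581/13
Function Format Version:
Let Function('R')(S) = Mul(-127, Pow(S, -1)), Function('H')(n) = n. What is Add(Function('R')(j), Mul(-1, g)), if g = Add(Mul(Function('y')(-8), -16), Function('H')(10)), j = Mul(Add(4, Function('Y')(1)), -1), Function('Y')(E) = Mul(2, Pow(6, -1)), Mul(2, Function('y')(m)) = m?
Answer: Rational(-581, 13) ≈ -44.692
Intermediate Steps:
Function('y')(m) = Mul(Rational(1, 2), m)
Function('Y')(E) = Rational(1, 3) (Function('Y')(E) = Mul(2, Rational(1, 6)) = Rational(1, 3))
j = Rational(-13, 3) (j = Mul(Add(4, Rational(1, 3)), -1) = Mul(Rational(13, 3), -1) = Rational(-13, 3) ≈ -4.3333)
g = 74 (g = Add(Mul(Mul(Rational(1, 2), -8), -16), 10) = Add(Mul(-4, -16), 10) = Add(64, 10) = 74)
Add(Function('R')(j), Mul(-1, g)) = Add(Mul(-127, Pow(Rational(-13, 3), -1)), Mul(-1, 74)) = Add(Mul(-127, Rational(-3, 13)), -74) = Add(Rational(381, 13), -74) = Rational(-581, 13)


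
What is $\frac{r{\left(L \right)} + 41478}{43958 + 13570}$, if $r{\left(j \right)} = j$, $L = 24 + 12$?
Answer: $\frac{407}{564} \approx 0.72163$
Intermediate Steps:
$L = 36$
$\frac{r{\left(L \right)} + 41478}{43958 + 13570} = \frac{36 + 41478}{43958 + 13570} = \frac{41514}{57528} = 41514 \cdot \frac{1}{57528} = \frac{407}{564}$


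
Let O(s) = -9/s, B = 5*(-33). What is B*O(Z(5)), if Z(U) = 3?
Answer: 495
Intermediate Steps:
B = -165
B*O(Z(5)) = -(-1485)/3 = -165*(-3) = 495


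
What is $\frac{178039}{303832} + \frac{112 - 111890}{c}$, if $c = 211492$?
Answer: $\frac{923022723}{16064509336} \approx 0.057457$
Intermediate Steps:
$\frac{178039}{303832} + \frac{112 - 111890}{c} = \frac{178039}{303832} + \frac{112 - 111890}{211492} = 178039 \cdot \frac{1}{303832} + \left(112 - 111890\right) \frac{1}{211492} = \frac{178039}{303832} - \frac{55889}{105746} = \frac{923022723}{16064509336}$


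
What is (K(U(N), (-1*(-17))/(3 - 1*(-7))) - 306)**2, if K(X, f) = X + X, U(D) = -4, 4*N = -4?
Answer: 98596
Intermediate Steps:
N = -1 (N = (1/4)*(-4) = -1)
K(X, f) = 2*X
(K(U(N), (-1*(-17))/(3 - 1*(-7))) - 306)**2 = (2*(-4) - 306)**2 = (-8 - 306)**2 = (-314)**2 = 98596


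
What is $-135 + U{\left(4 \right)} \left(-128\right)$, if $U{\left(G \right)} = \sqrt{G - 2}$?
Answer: $-135 - 128 \sqrt{2} \approx -316.02$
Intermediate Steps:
$U{\left(G \right)} = \sqrt{-2 + G}$
$-135 + U{\left(4 \right)} \left(-128\right) = -135 + \sqrt{-2 + 4} \left(-128\right) = -135 + \sqrt{2} \left(-128\right) = -135 - 128 \sqrt{2}$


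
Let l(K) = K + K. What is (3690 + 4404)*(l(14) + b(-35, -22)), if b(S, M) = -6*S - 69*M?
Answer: 14213064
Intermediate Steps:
l(K) = 2*K
b(S, M) = -69*M - 6*S
(3690 + 4404)*(l(14) + b(-35, -22)) = (3690 + 4404)*(2*14 + (-69*(-22) - 6*(-35))) = 8094*(28 + (1518 + 210)) = 8094*(28 + 1728) = 8094*1756 = 14213064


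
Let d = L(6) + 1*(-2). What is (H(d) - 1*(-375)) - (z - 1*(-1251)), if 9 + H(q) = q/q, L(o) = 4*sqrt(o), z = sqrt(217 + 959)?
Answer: -884 - 14*sqrt(6) ≈ -918.29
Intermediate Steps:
z = 14*sqrt(6) (z = sqrt(1176) = 14*sqrt(6) ≈ 34.293)
d = -2 + 4*sqrt(6) (d = 4*sqrt(6) + 1*(-2) = 4*sqrt(6) - 2 = -2 + 4*sqrt(6) ≈ 7.7980)
H(q) = -8 (H(q) = -9 + q/q = -9 + 1 = -8)
(H(d) - 1*(-375)) - (z - 1*(-1251)) = (-8 - 1*(-375)) - (14*sqrt(6) - 1*(-1251)) = (-8 + 375) - (14*sqrt(6) + 1251) = 367 - (1251 + 14*sqrt(6)) = 367 + (-1251 - 14*sqrt(6)) = -884 - 14*sqrt(6)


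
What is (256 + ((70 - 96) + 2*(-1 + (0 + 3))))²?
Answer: 54756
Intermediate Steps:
(256 + ((70 - 96) + 2*(-1 + (0 + 3))))² = (256 + (-26 + 2*(-1 + 3)))² = (256 + (-26 + 2*2))² = (256 + (-26 + 4))² = (256 - 22)² = 234² = 54756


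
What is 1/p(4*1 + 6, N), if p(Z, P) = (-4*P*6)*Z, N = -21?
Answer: 1/5040 ≈ 0.00019841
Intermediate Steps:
p(Z, P) = -24*P*Z (p(Z, P) = (-24*P)*Z = -24*P*Z)
1/p(4*1 + 6, N) = 1/(-24*(-21)*(4*1 + 6)) = 1/(-24*(-21)*(4 + 6)) = 1/(-24*(-21)*10) = 1/5040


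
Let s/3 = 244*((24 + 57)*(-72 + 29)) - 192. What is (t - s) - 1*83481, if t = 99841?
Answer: 2566492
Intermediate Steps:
s = -2550132 (s = 3*(244*((24 + 57)*(-72 + 29)) - 192) = 3*(244*(81*(-43)) - 192) = 3*(244*(-3483) - 192) = 3*(-849852 - 192) = 3*(-850044) = -2550132)
(t - s) - 1*83481 = (99841 - 1*(-2550132)) - 1*83481 = (99841 + 2550132) - 83481 = 2649973 - 83481 = 2566492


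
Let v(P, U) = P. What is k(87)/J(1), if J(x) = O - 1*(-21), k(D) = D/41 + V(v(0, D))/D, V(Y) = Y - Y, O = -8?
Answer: 87/533 ≈ 0.16323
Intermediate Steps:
V(Y) = 0
k(D) = D/41 (k(D) = D/41 + 0/D = D*(1/41) + 0 = D/41 + 0 = D/41)
J(x) = 13 (J(x) = -8 - 1*(-21) = -8 + 21 = 13)
k(87)/J(1) = ((1/41)*87)/13 = (87/41)*(1/13) = 87/533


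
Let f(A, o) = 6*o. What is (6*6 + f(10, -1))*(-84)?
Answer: -2520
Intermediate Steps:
(6*6 + f(10, -1))*(-84) = (6*6 + 6*(-1))*(-84) = (36 - 6)*(-84) = 30*(-84) = -2520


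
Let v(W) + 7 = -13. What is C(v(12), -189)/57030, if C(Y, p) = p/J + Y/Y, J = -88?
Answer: 277/5018640 ≈ 5.5194e-5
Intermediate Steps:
v(W) = -20 (v(W) = -7 - 13 = -20)
C(Y, p) = 1 - p/88 (C(Y, p) = p/(-88) + Y/Y = p*(-1/88) + 1 = -p/88 + 1 = 1 - p/88)
C(v(12), -189)/57030 = (1 - 1/88*(-189))/57030 = (1 + 189/88)*(1/57030) = (277/88)*(1/57030) = 277/5018640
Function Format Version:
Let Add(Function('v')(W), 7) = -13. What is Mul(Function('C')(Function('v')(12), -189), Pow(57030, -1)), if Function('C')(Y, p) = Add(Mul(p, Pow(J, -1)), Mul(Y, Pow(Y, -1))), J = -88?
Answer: Rational(277, 5018640) ≈ 5.5194e-5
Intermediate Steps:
Function('v')(W) = -20 (Function('v')(W) = Add(-7, -13) = -20)
Function('C')(Y, p) = Add(1, Mul(Rational(-1, 88), p)) (Function('C')(Y, p) = Add(Mul(p, Pow(-88, -1)), Mul(Y, Pow(Y, -1))) = Add(Mul(p, Rational(-1, 88)), 1) = Add(Mul(Rational(-1, 88), p), 1) = Add(1, Mul(Rational(-1, 88), p)))
Mul(Function('C')(Function('v')(12), -189), Pow(57030, -1)) = Mul(Add(1, Mul(Rational(-1, 88), -189)), Pow(57030, -1)) = Mul(Add(1, Rational(189, 88)), Rational(1, 57030)) = Mul(Rational(277, 88), Rational(1, 57030)) = Rational(277, 5018640)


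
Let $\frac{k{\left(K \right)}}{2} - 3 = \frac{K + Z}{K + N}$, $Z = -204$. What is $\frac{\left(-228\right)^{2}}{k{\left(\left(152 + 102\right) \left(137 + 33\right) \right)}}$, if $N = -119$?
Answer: $\frac{3465144}{533} \approx 6501.2$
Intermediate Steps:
$k{\left(K \right)} = 6 + \frac{2 \left(-204 + K\right)}{-119 + K}$ ($k{\left(K \right)} = 6 + 2 \frac{K - 204}{K - 119} = 6 + 2 \frac{-204 + K}{-119 + K} = 6 + \frac{2 \left(-204 + K\right)}{-119 + K}$)
$\frac{\left(-228\right)^{2}}{k{\left(\left(152 + 102\right) \left(137 + 33\right) \right)}} = \frac{\left(-228\right)^{2}}{2 \frac{1}{-119 + \left(152 + 102\right) \left(137 + 33\right)} \left(-561 + 4 \left(152 + 102\right) \left(137 + 33\right)\right)} = \frac{51984}{2 \frac{1}{-119 + 254 \cdot 170} \left(-561 + 4 \cdot 254 \cdot 170\right)} = \frac{51984}{2 \frac{1}{-119 + 43180} \left(-561 + 4 \cdot 43180\right)} = \frac{51984}{2 \cdot \frac{1}{43061} \left(-561 + 172720\right)} = \frac{51984}{2 \cdot \frac{1}{43061} \cdot 172159} = \frac{51984}{\frac{20254}{2533}} = 51984 \cdot \frac{2533}{20254} = \frac{3465144}{533}$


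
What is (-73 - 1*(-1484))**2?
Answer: 1990921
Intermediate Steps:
(-73 - 1*(-1484))**2 = (-73 + 1484)**2 = 1411**2 = 1990921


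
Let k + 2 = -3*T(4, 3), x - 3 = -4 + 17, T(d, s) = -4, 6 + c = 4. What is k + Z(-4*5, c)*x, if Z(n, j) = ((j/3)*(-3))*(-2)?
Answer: -54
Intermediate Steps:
c = -2 (c = -6 + 4 = -2)
Z(n, j) = 2*j (Z(n, j) = ((j*(1/3))*(-3))*(-2) = ((j/3)*(-3))*(-2) = -j*(-2) = 2*j)
x = 16 (x = 3 + (-4 + 17) = 3 + 13 = 16)
k = 10 (k = -2 - 3*(-4) = -2 + 12 = 10)
k + Z(-4*5, c)*x = 10 + (2*(-2))*16 = 10 - 4*16 = 10 - 64 = -54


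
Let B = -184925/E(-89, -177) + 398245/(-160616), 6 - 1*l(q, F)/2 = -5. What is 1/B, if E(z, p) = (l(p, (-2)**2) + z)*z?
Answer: -957753208/32076648735 ≈ -0.029858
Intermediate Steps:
l(q, F) = 22 (l(q, F) = 12 - 2*(-5) = 12 + 10 = 22)
E(z, p) = z*(22 + z) (E(z, p) = (22 + z)*z = z*(22 + z))
B = -32076648735/957753208 (B = -184925*(-1/(89*(22 - 89))) + 398245/(-160616) = -184925/((-89*(-67))) + 398245*(-1/160616) = -184925/5963 - 398245/160616 = -32076648735/957753208 ≈ -33.492)
1/B = 1/(-32076648735/957753208) = -957753208/32076648735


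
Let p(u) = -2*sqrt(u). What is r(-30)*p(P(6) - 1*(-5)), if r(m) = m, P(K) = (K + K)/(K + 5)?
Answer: 60*sqrt(737)/11 ≈ 148.08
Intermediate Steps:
P(K) = 2*K/(5 + K) (P(K) = (2*K)/(5 + K) = 2*K/(5 + K))
r(-30)*p(P(6) - 1*(-5)) = -(-60)*sqrt(2*6/(5 + 6) - 1*(-5)) = -(-60)*sqrt(2*6/11 + 5) = -(-60)*sqrt(2*6*(1/11) + 5) = -(-60)*sqrt(12/11 + 5) = -(-60)*sqrt(67/11) = -(-60)*sqrt(737)/11 = 60*sqrt(737)/11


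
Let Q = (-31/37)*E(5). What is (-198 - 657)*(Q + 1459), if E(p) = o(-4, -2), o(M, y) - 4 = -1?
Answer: -46075950/37 ≈ -1.2453e+6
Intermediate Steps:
o(M, y) = 3 (o(M, y) = 4 - 1 = 3)
E(p) = 3
Q = -93/37 (Q = -31/37*3 = -93/37 ≈ -2.5135)
(-198 - 657)*(Q + 1459) = (-198 - 657)*(-93/37 + 1459) = -855*53890/37 = -46075950/37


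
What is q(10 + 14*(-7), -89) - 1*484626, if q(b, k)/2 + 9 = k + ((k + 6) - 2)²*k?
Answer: -1770872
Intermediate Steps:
q(b, k) = -18 + 2*k + 2*k*(4 + k)² (q(b, k) = -18 + 2*(k + ((k + 6) - 2)²*k) = -18 + 2*(k + ((6 + k) - 2)²*k) = -18 + 2*(k + (4 + k)²*k) = -18 + 2*(k + k*(4 + k)²) = -18 + (2*k + 2*k*(4 + k)²) = -18 + 2*k + 2*k*(4 + k)²)
q(10 + 14*(-7), -89) - 1*484626 = (-18 + 2*(-89) + 2*(-89)*(4 - 89)²) - 1*484626 = (-18 - 178 + 2*(-89)*(-85)²) - 484626 = (-18 - 178 + 2*(-89)*7225) - 484626 = (-18 - 178 - 1286050) - 484626 = -1286246 - 484626 = -1770872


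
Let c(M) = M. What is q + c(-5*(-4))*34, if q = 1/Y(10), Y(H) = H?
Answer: 6801/10 ≈ 680.10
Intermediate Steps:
q = 1/10 ≈ 0.10000
q + c(-5*(-4))*34 = 1/10 - 5*(-4)*34 = 1/10 + 20*34 = 1/10 + 680 = 6801/10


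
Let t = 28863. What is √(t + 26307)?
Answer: 3*√6130 ≈ 234.88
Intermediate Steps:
√(t + 26307) = √(28863 + 26307) = √55170 = 3*√6130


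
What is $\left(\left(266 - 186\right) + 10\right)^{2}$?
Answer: $8100$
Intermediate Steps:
$\left(\left(266 - 186\right) + 10\right)^{2} = \left(80 + 10\right)^{2} = 90^{2} = 8100$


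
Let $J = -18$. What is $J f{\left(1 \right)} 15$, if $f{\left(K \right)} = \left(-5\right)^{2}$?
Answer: $-6750$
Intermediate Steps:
$f{\left(K \right)} = 25$
$J f{\left(1 \right)} 15 = \left(-18\right) 25 \cdot 15 = \left(-450\right) 15 = -6750$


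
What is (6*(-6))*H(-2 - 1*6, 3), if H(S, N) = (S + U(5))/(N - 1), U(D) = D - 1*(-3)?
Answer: 0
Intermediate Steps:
U(D) = 3 + D (U(D) = D + 3 = 3 + D)
H(S, N) = (8 + S)/(-1 + N) (H(S, N) = (S + (3 + 5))/(N - 1) = (S + 8)/(-1 + N) = (8 + S)/(-1 + N))
(6*(-6))*H(-2 - 1*6, 3) = (6*(-6))*((8 + (-2 - 1*6))/(-1 + 3)) = -36*(8 + (-2 - 6))/2 = -18*(8 - 8) = -18*0 = -36*0 = 0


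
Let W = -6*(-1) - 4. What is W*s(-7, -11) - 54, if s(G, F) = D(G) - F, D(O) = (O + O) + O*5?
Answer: -130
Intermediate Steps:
W = 2 (W = 6 - 4 = 2)
D(O) = 7*O (D(O) = 2*O + 5*O = 7*O)
s(G, F) = -F + 7*G (s(G, F) = 7*G - F = -F + 7*G)
W*s(-7, -11) - 54 = 2*(-1*(-11) + 7*(-7)) - 54 = 2*(11 - 49) - 54 = 2*(-38) - 54 = -76 - 54 = -130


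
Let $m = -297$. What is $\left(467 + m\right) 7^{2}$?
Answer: $8330$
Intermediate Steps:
$\left(467 + m\right) 7^{2} = \left(467 - 297\right) 7^{2} = 170 \cdot 49 = 8330$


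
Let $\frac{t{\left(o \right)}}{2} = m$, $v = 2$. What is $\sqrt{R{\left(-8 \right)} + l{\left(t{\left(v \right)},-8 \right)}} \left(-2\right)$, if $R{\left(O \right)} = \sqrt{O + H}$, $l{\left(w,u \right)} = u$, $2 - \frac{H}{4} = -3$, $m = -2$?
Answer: $- 2 i \sqrt{8 - 2 \sqrt{3}} \approx - 4.2595 i$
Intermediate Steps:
$t{\left(o \right)} = -4$ ($t{\left(o \right)} = 2 \left(-2\right) = -4$)
$H = 20$ ($H = 8 - -12 = 8 + 12 = 20$)
$R{\left(O \right)} = \sqrt{20 + O}$ ($R{\left(O \right)} = \sqrt{O + 20} = \sqrt{20 + O}$)
$\sqrt{R{\left(-8 \right)} + l{\left(t{\left(v \right)},-8 \right)}} \left(-2\right) = \sqrt{\sqrt{20 - 8} - 8} \left(-2\right) = \sqrt{\sqrt{12} - 8} \left(-2\right) = \sqrt{2 \sqrt{3} - 8} \left(-2\right) = \sqrt{-8 + 2 \sqrt{3}} \left(-2\right) = - 2 \sqrt{-8 + 2 \sqrt{3}}$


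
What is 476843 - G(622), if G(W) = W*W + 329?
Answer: 89630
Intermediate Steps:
G(W) = 329 + W² (G(W) = W² + 329 = 329 + W²)
476843 - G(622) = 476843 - (329 + 622²) = 476843 - (329 + 386884) = 476843 - 1*387213 = 476843 - 387213 = 89630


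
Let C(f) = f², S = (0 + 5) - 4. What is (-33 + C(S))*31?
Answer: -992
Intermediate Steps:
S = 1 (S = 5 - 4 = 1)
(-33 + C(S))*31 = (-33 + 1²)*31 = (-33 + 1)*31 = -32*31 = -992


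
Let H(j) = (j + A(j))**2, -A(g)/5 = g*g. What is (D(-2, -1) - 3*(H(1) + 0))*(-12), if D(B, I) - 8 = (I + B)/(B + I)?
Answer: 468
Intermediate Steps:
A(g) = -5*g**2 (A(g) = -5*g*g = -5*g**2)
D(B, I) = 9 (D(B, I) = 8 + (I + B)/(B + I) = 8 + (B + I)/(B + I) = 8 + 1 = 9)
H(j) = (j - 5*j**2)**2
(D(-2, -1) - 3*(H(1) + 0))*(-12) = (9 - 3*(1**2*(-1 + 5*1)**2 + 0))*(-12) = (9 - 3*(1*(-1 + 5)**2 + 0))*(-12) = (9 - 3*(1*4**2 + 0))*(-12) = (9 - 3*(1*16 + 0))*(-12) = (9 - 3*(16 + 0))*(-12) = (9 - 3*16)*(-12) = (9 - 48)*(-12) = -39*(-12) = 468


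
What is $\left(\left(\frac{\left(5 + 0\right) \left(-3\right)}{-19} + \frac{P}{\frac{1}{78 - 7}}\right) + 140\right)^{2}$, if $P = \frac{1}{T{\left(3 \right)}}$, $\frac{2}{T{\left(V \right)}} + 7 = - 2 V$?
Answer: $\frac{148522969}{1444} \approx 1.0286 \cdot 10^{5}$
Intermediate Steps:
$T{\left(V \right)} = \frac{2}{-7 - 2 V}$
$P = - \frac{13}{2}$ ($P = \frac{1}{\left(-2\right) \frac{1}{7 + 2 \cdot 3}} = \frac{1}{\left(-2\right) \frac{1}{7 + 6}} = \frac{1}{\left(-2\right) \frac{1}{13}} = \frac{1}{- \frac{2}{13}} = - \frac{13}{2} \approx -6.5$)
$\left(\left(\frac{\left(5 + 0\right) \left(-3\right)}{-19} + \frac{P}{\frac{1}{78 - 7}}\right) + 140\right)^{2} = \left(\left(\frac{\left(5 + 0\right) \left(-3\right)}{-19} - \frac{13}{2 \frac{1}{78 - 7}}\right) + 140\right)^{2} = \left(\left(5 \left(-3\right) \left(- \frac{1}{19}\right) - \frac{13}{2 \cdot \frac{1}{71}}\right) + 140\right)^{2} = \left(\left(\left(-15\right) \left(- \frac{1}{19}\right) - \frac{13 \frac{1}{\frac{1}{71}}}{2}\right) + 140\right)^{2} = \left(\left(\frac{15}{19} - \frac{923}{2}\right) + 140\right)^{2} = \left(- \frac{17507}{38} + 140\right)^{2} = \left(- \frac{12187}{38}\right)^{2} = \frac{148522969}{1444}$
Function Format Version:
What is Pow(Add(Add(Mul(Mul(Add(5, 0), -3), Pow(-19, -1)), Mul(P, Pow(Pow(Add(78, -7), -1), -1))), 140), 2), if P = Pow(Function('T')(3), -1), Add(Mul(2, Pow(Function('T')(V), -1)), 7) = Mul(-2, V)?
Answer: Rational(148522969, 1444) ≈ 1.0286e+5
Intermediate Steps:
Function('T')(V) = Mul(2, Pow(Add(-7, Mul(-2, V)), -1))
P = Rational(-13, 2) (P = Pow(Mul(-2, Pow(Add(7, Mul(2, 3)), -1)), -1) = Pow(Mul(-2, Pow(Add(7, 6), -1)), -1) = Pow(Mul(-2, Pow(13, -1)), -1) = Pow(Mul(-2, Rational(1, 13)), -1) = Pow(Rational(-2, 13), -1) = Rational(-13, 2) ≈ -6.5000)
Pow(Add(Add(Mul(Mul(Add(5, 0), -3), Pow(-19, -1)), Mul(P, Pow(Pow(Add(78, -7), -1), -1))), 140), 2) = Pow(Add(Add(Mul(Mul(Add(5, 0), -3), Pow(-19, -1)), Mul(Rational(-13, 2), Pow(Pow(Add(78, -7), -1), -1))), 140), 2) = Pow(Add(Add(Mul(Mul(5, -3), Rational(-1, 19)), Mul(Rational(-13, 2), Pow(Pow(71, -1), -1))), 140), 2) = Pow(Add(Add(Mul(-15, Rational(-1, 19)), Mul(Rational(-13, 2), Pow(Rational(1, 71), -1))), 140), 2) = Pow(Add(Add(Rational(15, 19), Mul(Rational(-13, 2), 71)), 140), 2) = Pow(Add(Add(Rational(15, 19), Rational(-923, 2)), 140), 2) = Pow(Add(Rational(-17507, 38), 140), 2) = Pow(Rational(-12187, 38), 2) = Rational(148522969, 1444)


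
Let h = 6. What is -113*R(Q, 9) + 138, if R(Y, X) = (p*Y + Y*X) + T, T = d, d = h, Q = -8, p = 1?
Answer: 8500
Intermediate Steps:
d = 6
T = 6
R(Y, X) = 6 + Y + X*Y (R(Y, X) = (1*Y + Y*X) + 6 = (Y + X*Y) + 6 = 6 + Y + X*Y)
-113*R(Q, 9) + 138 = -113*(6 - 8 + 9*(-8)) + 138 = -113*(6 - 8 - 72) + 138 = -113*(-74) + 138 = 8362 + 138 = 8500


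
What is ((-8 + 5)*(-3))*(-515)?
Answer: -4635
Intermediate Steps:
((-8 + 5)*(-3))*(-515) = -3*(-3)*(-515) = 9*(-515) = -4635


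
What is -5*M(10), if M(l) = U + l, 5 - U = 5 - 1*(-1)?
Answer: -45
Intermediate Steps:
U = -1 (U = 5 - (5 - 1*(-1)) = 5 - (5 + 1) = 5 - 1*6 = 5 - 6 = -1)
M(l) = -1 + l
-5*M(10) = -5*(-1 + 10) = -5*9 = -45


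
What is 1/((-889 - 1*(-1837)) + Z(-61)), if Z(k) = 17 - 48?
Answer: 1/917 ≈ 0.0010905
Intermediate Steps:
Z(k) = -31
1/((-889 - 1*(-1837)) + Z(-61)) = 1/((-889 - 1*(-1837)) - 31) = 1/((-889 + 1837) - 31) = 1/(948 - 31) = 1/917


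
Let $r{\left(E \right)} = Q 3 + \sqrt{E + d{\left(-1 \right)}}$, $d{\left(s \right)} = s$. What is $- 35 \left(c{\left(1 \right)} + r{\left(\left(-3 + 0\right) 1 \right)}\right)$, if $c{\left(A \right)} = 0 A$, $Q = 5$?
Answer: $-525 - 70 i \approx -525.0 - 70.0 i$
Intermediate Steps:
$c{\left(A \right)} = 0$
$r{\left(E \right)} = 15 + \sqrt{-1 + E}$ ($r{\left(E \right)} = 5 \cdot 3 + \sqrt{E - 1} = 15 + \sqrt{-1 + E}$)
$- 35 \left(c{\left(1 \right)} + r{\left(\left(-3 + 0\right) 1 \right)}\right) = - 35 \left(0 + \left(15 + \sqrt{-1 + \left(-3 + 0\right) 1}\right)\right) = - 35 \left(0 + \left(15 + \sqrt{-1 - 3}\right)\right) = - 35 \left(0 + \left(15 + \sqrt{-4}\right)\right) = - 35 \left(0 + \left(15 + 2 i\right)\right) = - 35 \left(15 + 2 i\right) = -525 - 70 i$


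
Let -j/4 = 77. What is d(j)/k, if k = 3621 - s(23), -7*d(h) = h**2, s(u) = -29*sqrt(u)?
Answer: -24535896/6546149 + 196504*sqrt(23)/6546149 ≈ -3.6042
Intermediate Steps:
j = -308 (j = -4*77 = -308)
d(h) = -h**2/7
k = 3621 + 29*sqrt(23) (k = 3621 - (-29)*sqrt(23) = 3621 + 29*sqrt(23) ≈ 3760.1)
d(j)/k = (-1/7*(-308)**2)/(3621 + 29*sqrt(23)) = (-1/7*94864)/(3621 + 29*sqrt(23)) = -13552/(3621 + 29*sqrt(23))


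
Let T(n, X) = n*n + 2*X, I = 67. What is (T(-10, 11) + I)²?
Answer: 35721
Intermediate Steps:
T(n, X) = n² + 2*X
(T(-10, 11) + I)² = (((-10)² + 2*11) + 67)² = ((100 + 22) + 67)² = (122 + 67)² = 189² = 35721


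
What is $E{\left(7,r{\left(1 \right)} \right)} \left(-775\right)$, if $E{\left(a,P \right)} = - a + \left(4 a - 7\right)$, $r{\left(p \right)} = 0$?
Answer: $-10850$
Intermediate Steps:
$E{\left(a,P \right)} = -7 + 3 a$ ($E{\left(a,P \right)} = - a + \left(-7 + 4 a\right) = -7 + 3 a$)
$E{\left(7,r{\left(1 \right)} \right)} \left(-775\right) = \left(-7 + 3 \cdot 7\right) \left(-775\right) = \left(-7 + 21\right) \left(-775\right) = 14 \left(-775\right) = -10850$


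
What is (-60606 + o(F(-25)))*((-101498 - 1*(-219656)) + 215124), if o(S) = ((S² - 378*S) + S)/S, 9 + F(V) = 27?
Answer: -20318537130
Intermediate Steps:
F(V) = 18 (F(V) = -9 + 27 = 18)
o(S) = (S² - 377*S)/S
(-60606 + o(F(-25)))*((-101498 - 1*(-219656)) + 215124) = (-60606 + (-377 + 18))*((-101498 - 1*(-219656)) + 215124) = (-60606 - 359)*((-101498 + 219656) + 215124) = -60965*(118158 + 215124) = -60965*333282 = -20318537130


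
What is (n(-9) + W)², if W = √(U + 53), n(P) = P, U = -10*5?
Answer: (9 - √3)² ≈ 52.823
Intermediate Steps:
U = -50
W = √3 (W = √(-50 + 53) = √3 ≈ 1.7320)
(n(-9) + W)² = (-9 + √3)²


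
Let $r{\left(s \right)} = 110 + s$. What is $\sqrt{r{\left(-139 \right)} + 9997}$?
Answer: $4 \sqrt{623} \approx 99.84$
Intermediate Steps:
$\sqrt{r{\left(-139 \right)} + 9997} = \sqrt{\left(110 - 139\right) + 9997} = \sqrt{-29 + 9997} = \sqrt{9968} = 4 \sqrt{623}$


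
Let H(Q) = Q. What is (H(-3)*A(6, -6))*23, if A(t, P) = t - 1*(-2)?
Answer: -552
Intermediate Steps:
A(t, P) = 2 + t (A(t, P) = t + 2 = 2 + t)
(H(-3)*A(6, -6))*23 = -3*(2 + 6)*23 = -3*8*23 = -24*23 = -552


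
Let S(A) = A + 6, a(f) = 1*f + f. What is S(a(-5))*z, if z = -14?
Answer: 56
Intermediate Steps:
a(f) = 2*f (a(f) = f + f = 2*f)
S(A) = 6 + A
S(a(-5))*z = (6 + 2*(-5))*(-14) = (6 - 10)*(-14) = -4*(-14) = 56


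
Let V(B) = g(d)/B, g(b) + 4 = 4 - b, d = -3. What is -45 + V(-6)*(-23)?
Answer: -67/2 ≈ -33.500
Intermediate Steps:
g(b) = -b (g(b) = -4 + (4 - b) = -b)
V(B) = 3/B (V(B) = (-1*(-3))/B = 3/B)
-45 + V(-6)*(-23) = -45 + (3/(-6))*(-23) = -45 + (3*(-⅙))*(-23) = -45 - ½*(-23) = -45 + 23/2 = -67/2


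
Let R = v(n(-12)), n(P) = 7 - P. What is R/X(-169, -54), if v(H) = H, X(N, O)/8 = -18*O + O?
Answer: 19/7344 ≈ 0.0025871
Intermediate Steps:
X(N, O) = -136*O (X(N, O) = 8*(-18*O + O) = 8*(-17*O) = -136*O)
R = 19 (R = 7 - 1*(-12) = 7 + 12 = 19)
R/X(-169, -54) = 19/((-136*(-54))) = 19/7344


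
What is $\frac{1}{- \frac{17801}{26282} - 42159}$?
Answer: $- \frac{26282}{1108040639} \approx -2.3719 \cdot 10^{-5}$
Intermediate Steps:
$\frac{1}{- \frac{17801}{26282} - 42159} = \frac{1}{- \frac{1108040639}{26282}} = - \frac{26282}{1108040639}$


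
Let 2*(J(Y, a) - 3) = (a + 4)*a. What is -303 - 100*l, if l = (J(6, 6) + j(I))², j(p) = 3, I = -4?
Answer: -129903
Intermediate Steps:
J(Y, a) = 3 + a*(4 + a)/2 (J(Y, a) = 3 + ((a + 4)*a)/2 = 3 + ((4 + a)*a)/2 = 3 + (a*(4 + a))/2 = 3 + a*(4 + a)/2)
l = 1296 (l = ((3 + (½)*6² + 2*6) + 3)² = ((3 + (½)*36 + 12) + 3)² = ((3 + 18 + 12) + 3)² = (33 + 3)² = 36² = 1296)
-303 - 100*l = -303 - 100*1296 = -303 - 129600 = -129903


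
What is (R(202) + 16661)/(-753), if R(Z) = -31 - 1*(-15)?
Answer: -16645/753 ≈ -22.105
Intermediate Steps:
R(Z) = -16 (R(Z) = -31 + 15 = -16)
(R(202) + 16661)/(-753) = (-16 + 16661)/(-753) = 16645*(-1/753) = -16645/753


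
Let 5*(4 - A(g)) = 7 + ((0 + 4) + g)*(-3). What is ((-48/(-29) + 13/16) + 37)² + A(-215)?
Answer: 308669265/215296 ≈ 1433.7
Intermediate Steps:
A(g) = 5 + 3*g/5 (A(g) = 4 - (7 + ((0 + 4) + g)*(-3))/5 = 4 - (7 + (4 + g)*(-3))/5 = 4 - (7 + (-12 - 3*g))/5 = 4 - (-5 - 3*g)/5 = 4 + (1 + 3*g/5) = 5 + 3*g/5)
((-48/(-29) + 13/16) + 37)² + A(-215) = ((-48/(-29) + 13/16) + 37)² + (5 + (⅗)*(-215)) = ((-48*(-1/29) + 13*(1/16)) + 37)² + (5 - 129) = ((48/29 + 13/16) + 37)² - 124 = (1145/464 + 37)² - 124 = (18313/464)² - 124 = 335365969/215296 - 124 = 308669265/215296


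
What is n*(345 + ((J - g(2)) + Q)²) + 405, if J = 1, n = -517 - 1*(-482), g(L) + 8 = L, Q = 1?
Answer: -13910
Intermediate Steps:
g(L) = -8 + L
n = -35 (n = -517 + 482 = -35)
n*(345 + ((J - g(2)) + Q)²) + 405 = -35*(345 + ((1 - (-8 + 2)) + 1)²) + 405 = -35*(345 + ((1 - 1*(-6)) + 1)²) + 405 = -35*(345 + ((1 + 6) + 1)²) + 405 = -35*(345 + (7 + 1)²) + 405 = -35*(345 + 8²) + 405 = -35*(345 + 64) + 405 = -35*409 + 405 = -14315 + 405 = -13910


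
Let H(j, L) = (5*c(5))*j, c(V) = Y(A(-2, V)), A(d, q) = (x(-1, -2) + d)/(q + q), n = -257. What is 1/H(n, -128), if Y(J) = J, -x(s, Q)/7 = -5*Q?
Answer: 1/9252 ≈ 0.00010808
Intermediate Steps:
x(s, Q) = 35*Q (x(s, Q) = -(-35)*Q = 35*Q)
A(d, q) = (-70 + d)/(2*q) (A(d, q) = (35*(-2) + d)/(q + q) = (-70 + d)/((2*q)) = (-70 + d)*(1/(2*q)) = (-70 + d)/(2*q))
c(V) = -36/V (c(V) = (-70 - 2)/(2*V) = (½)*(-72)/V = -36/V)
H(j, L) = -36*j (H(j, L) = (5*(-36/5))*j = -36*j)
1/H(n, -128) = 1/(-36*(-257)) = 1/9252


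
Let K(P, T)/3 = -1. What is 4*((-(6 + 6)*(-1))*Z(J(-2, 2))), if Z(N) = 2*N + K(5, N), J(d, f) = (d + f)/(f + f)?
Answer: -144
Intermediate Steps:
K(P, T) = -3 (K(P, T) = 3*(-1) = -3)
J(d, f) = (d + f)/(2*f) (J(d, f) = (d + f)/((2*f)) = (d + f)*(1/(2*f)) = (d + f)/(2*f))
Z(N) = -3 + 2*N (Z(N) = 2*N - 3 = -3 + 2*N)
4*((-(6 + 6)*(-1))*Z(J(-2, 2))) = 4*((-(6 + 6)*(-1))*(-3 + 2*((½)*(-2 + 2)/2))) = 4*((-12*(-1))*(-3 + 2*((½)*(½)*0))) = 4*((-1*(-12))*(-3 + 2*0)) = 4*(12*(-3 + 0)) = 4*(12*(-3)) = 4*(-36) = -144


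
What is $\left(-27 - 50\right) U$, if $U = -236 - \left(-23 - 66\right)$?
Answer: $11319$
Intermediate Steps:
$U = -147$ ($U = -236 - -89 = -236 + 89 = -147$)
$\left(-27 - 50\right) U = \left(-27 - 50\right) \left(-147\right) = \left(-77\right) \left(-147\right) = 11319$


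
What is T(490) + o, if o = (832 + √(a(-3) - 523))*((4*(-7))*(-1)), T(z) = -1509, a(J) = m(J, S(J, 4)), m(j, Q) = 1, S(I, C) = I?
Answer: 21787 + 84*I*√58 ≈ 21787.0 + 639.72*I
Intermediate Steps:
a(J) = 1
o = 23296 + 84*I*√58 (o = (832 + √(1 - 523))*((4*(-7))*(-1)) = (832 + √(-522))*(-28*(-1)) = (832 + 3*I*√58)*28 = 23296 + 84*I*√58 ≈ 23296.0 + 639.72*I)
T(490) + o = -1509 + (23296 + 84*I*√58) = 21787 + 84*I*√58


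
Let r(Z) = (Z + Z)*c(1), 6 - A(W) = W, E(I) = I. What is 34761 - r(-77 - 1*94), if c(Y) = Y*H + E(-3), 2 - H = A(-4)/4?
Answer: 33564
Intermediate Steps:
A(W) = 6 - W
H = -½ (H = 2 - (6 - 1*(-4))/4 = 2 - (6 + 4)/4 = 2 - 10/4 = 2 - 1*5/2 = 2 - 5/2 = -½ ≈ -0.50000)
c(Y) = -3 - Y/2 (c(Y) = Y*(-½) - 3 = -Y/2 - 3 = -3 - Y/2)
r(Z) = -7*Z (r(Z) = (Z + Z)*(-3 - ½*1) = (2*Z)*(-3 - ½) = (2*Z)*(-7/2) = -7*Z)
34761 - r(-77 - 1*94) = 34761 - (-7)*(-77 - 1*94) = 34761 - (-7)*(-77 - 94) = 34761 - (-7)*(-171) = 34761 - 1*1197 = 34761 - 1197 = 33564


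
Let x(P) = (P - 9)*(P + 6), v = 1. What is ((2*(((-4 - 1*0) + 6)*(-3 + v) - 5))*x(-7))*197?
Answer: -56736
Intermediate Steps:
x(P) = (-9 + P)*(6 + P)
((2*(((-4 - 1*0) + 6)*(-3 + v) - 5))*x(-7))*197 = ((2*(((-4 - 1*0) + 6)*(-3 + 1) - 5))*(-54 + (-7)**2 - 3*(-7)))*197 = ((2*(((-4 + 0) + 6)*(-2) - 5))*(-54 + 49 + 21))*197 = ((2*((-4 + 6)*(-2) - 5))*16)*197 = ((2*(2*(-2) - 5))*16)*197 = ((2*(-4 - 5))*16)*197 = ((2*(-9))*16)*197 = -18*16*197 = -288*197 = -56736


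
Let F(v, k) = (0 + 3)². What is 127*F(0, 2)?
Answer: 1143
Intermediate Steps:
F(v, k) = 9 (F(v, k) = 3² = 9)
127*F(0, 2) = 127*9 = 1143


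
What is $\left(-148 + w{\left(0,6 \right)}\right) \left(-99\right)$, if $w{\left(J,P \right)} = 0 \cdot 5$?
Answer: $14652$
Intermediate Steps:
$w{\left(J,P \right)} = 0$
$\left(-148 + w{\left(0,6 \right)}\right) \left(-99\right) = \left(-148 + 0\right) \left(-99\right) = \left(-148\right) \left(-99\right) = 14652$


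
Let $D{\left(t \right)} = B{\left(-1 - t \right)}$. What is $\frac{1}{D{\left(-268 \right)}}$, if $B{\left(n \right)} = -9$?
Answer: $- \frac{1}{9} \approx -0.11111$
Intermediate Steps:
$D{\left(t \right)} = -9$
$\frac{1}{D{\left(-268 \right)}} = \frac{1}{-9} = - \frac{1}{9}$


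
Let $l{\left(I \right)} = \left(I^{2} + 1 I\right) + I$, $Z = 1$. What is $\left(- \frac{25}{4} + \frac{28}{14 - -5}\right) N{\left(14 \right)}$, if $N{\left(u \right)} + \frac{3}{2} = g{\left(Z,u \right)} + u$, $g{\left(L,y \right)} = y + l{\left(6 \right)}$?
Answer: $- \frac{54087}{152} \approx -355.84$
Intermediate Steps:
$l{\left(I \right)} = I^{2} + 2 I$ ($l{\left(I \right)} = \left(I^{2} + I\right) + I = \left(I + I^{2}\right) + I = I^{2} + 2 I$)
$g{\left(L,y \right)} = 48 + y$ ($g{\left(L,y \right)} = y + 6 \left(2 + 6\right) = y + 6 \cdot 8 = y + 48 = 48 + y$)
$N{\left(u \right)} = \frac{93}{2} + 2 u$ ($N{\left(u \right)} = - \frac{3}{2} + \left(\left(48 + u\right) + u\right) = - \frac{3}{2} + \left(48 + 2 u\right) = \frac{93}{2} + 2 u$)
$\left(- \frac{25}{4} + \frac{28}{14 - -5}\right) N{\left(14 \right)} = \left(- \frac{25}{4} + \frac{28}{14 - -5}\right) \left(\frac{93}{2} + 2 \cdot 14\right) = \left(\left(-25\right) \frac{1}{4} + \frac{28}{14 + 5}\right) \left(\frac{93}{2} + 28\right) = \left(- \frac{25}{4} + \frac{28}{19}\right) \frac{149}{2} = \left(- \frac{363}{76}\right) \frac{149}{2} = - \frac{54087}{152}$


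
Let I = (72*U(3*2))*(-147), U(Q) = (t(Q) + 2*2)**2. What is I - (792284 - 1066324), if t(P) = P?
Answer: -784360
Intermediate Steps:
U(Q) = (4 + Q)**2 (U(Q) = (Q + 2*2)**2 = (Q + 4)**2 = (4 + Q)**2)
I = -1058400 (I = (72*(4 + 3*2)**2)*(-147) = (72*(4 + 6)**2)*(-147) = (72*10**2)*(-147) = (72*100)*(-147) = 7200*(-147) = -1058400)
I - (792284 - 1066324) = -1058400 - (792284 - 1066324) = -1058400 - 1*(-274040) = -1058400 + 274040 = -784360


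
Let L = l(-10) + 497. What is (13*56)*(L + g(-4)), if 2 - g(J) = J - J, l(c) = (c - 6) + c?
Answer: 344344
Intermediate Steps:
l(c) = -6 + 2*c (l(c) = (-6 + c) + c = -6 + 2*c)
L = 471 (L = (-6 + 2*(-10)) + 497 = (-6 - 20) + 497 = -26 + 497 = 471)
g(J) = 2 (g(J) = 2 - (J - J) = 2 - 1*0 = 2 + 0 = 2)
(13*56)*(L + g(-4)) = (13*56)*(471 + 2) = 728*473 = 344344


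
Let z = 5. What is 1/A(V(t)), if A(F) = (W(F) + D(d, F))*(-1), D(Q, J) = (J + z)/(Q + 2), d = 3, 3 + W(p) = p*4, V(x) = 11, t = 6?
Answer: -5/221 ≈ -0.022624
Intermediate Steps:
W(p) = -3 + 4*p (W(p) = -3 + p*4 = -3 + 4*p)
D(Q, J) = (5 + J)/(2 + Q) (D(Q, J) = (J + 5)/(Q + 2) = (5 + J)/(2 + Q))
A(F) = 2 - 21*F/5 (A(F) = ((-3 + 4*F) + (5 + F)/(2 + 3))*(-1) = ((-3 + 4*F) + (5 + F)/5)*(-1) = ((-3 + 4*F) + (1 + F/5))*(-1) = (-2 + 21*F/5)*(-1) = 2 - 21*F/5)
1/A(V(t)) = 1/(2 - 21/5*11) = 1/(2 - 231/5) = 1/(-221/5) = -5/221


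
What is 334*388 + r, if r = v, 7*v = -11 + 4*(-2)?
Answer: 907125/7 ≈ 1.2959e+5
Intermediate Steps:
v = -19/7 (v = (-11 + 4*(-2))/7 = (-11 - 8)/7 = (⅐)*(-19) = -19/7 ≈ -2.7143)
r = -19/7 ≈ -2.7143
334*388 + r = 334*388 - 19/7 = 129592 - 19/7 = 907125/7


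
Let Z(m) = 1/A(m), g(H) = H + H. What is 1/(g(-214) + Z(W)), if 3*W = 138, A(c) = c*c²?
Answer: -97336/41659807 ≈ -0.0023364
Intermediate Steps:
g(H) = 2*H
A(c) = c³
W = 46 (W = (⅓)*138 = 46)
Z(m) = m⁻³ (Z(m) = 1/(m³) = m⁻³)
1/(g(-214) + Z(W)) = 1/(2*(-214) + 46⁻³) = 1/(-428 + 1/97336) = 1/(-41659807/97336) = -97336/41659807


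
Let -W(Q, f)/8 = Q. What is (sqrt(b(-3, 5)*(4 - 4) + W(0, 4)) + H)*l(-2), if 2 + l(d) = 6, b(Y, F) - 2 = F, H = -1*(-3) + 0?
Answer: 12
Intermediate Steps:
W(Q, f) = -8*Q
H = 3 (H = 3 + 0 = 3)
b(Y, F) = 2 + F
l(d) = 4 (l(d) = -2 + 6 = 4)
(sqrt(b(-3, 5)*(4 - 4) + W(0, 4)) + H)*l(-2) = (sqrt((2 + 5)*(4 - 4) - 8*0) + 3)*4 = (sqrt(7*0 + 0) + 3)*4 = (sqrt(0 + 0) + 3)*4 = (sqrt(0) + 3)*4 = (0 + 3)*4 = 3*4 = 12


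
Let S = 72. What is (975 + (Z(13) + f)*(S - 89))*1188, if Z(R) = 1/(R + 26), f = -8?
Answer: 17151552/13 ≈ 1.3194e+6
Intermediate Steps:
Z(R) = 1/(26 + R)
(975 + (Z(13) + f)*(S - 89))*1188 = (975 + (1/(26 + 13) - 8)*(72 - 89))*1188 = (975 + (1/39 - 8)*(-17))*1188 = (975 - 311/39*(-17))*1188 = (975 + 5287/39)*1188 = (43312/39)*1188 = 17151552/13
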